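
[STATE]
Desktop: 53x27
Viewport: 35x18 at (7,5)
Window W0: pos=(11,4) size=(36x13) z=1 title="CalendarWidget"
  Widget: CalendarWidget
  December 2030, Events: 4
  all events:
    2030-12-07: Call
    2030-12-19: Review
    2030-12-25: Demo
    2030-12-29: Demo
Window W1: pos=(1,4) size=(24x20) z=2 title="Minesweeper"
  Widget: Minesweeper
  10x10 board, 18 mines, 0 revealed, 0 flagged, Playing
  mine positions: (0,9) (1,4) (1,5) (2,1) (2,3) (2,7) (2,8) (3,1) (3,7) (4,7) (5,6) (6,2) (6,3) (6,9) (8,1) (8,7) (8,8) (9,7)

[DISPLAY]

sweeper          ┃et               
─────────────────┨─────────────────
■■■■■            ┃ember 2030       
■■■■■            ┃r Sa Su          
■■■■■            ┃      1          
■■■■■            ┃6  7*  8         
■■■■■            ┃3 14 15          
■■■■■            ┃20 21 22         
■■■■■            ┃27 28 29*        
■■■■■            ┃                 
■■■■■            ┃                 
■■■■■            ┃━━━━━━━━━━━━━━━━━
                 ┃                 
                 ┃                 
                 ┃                 
                 ┃                 
                 ┃                 
                 ┃                 


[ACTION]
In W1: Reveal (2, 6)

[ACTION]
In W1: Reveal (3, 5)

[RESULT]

sweeper          ┃et               
─────────────────┨─────────────────
■■■■■            ┃ember 2030       
■■■■■            ┃r Sa Su          
23■■■            ┃      1          
 3■■■            ┃6  7*  8         
13■■■            ┃3 14 15          
1■■■■            ┃20 21 22         
■■■■■            ┃27 28 29*        
■■■■■            ┃                 
■■■■■            ┃                 
■■■■■            ┃━━━━━━━━━━━━━━━━━
                 ┃                 
                 ┃                 
                 ┃                 
                 ┃                 
                 ┃                 
                 ┃                 


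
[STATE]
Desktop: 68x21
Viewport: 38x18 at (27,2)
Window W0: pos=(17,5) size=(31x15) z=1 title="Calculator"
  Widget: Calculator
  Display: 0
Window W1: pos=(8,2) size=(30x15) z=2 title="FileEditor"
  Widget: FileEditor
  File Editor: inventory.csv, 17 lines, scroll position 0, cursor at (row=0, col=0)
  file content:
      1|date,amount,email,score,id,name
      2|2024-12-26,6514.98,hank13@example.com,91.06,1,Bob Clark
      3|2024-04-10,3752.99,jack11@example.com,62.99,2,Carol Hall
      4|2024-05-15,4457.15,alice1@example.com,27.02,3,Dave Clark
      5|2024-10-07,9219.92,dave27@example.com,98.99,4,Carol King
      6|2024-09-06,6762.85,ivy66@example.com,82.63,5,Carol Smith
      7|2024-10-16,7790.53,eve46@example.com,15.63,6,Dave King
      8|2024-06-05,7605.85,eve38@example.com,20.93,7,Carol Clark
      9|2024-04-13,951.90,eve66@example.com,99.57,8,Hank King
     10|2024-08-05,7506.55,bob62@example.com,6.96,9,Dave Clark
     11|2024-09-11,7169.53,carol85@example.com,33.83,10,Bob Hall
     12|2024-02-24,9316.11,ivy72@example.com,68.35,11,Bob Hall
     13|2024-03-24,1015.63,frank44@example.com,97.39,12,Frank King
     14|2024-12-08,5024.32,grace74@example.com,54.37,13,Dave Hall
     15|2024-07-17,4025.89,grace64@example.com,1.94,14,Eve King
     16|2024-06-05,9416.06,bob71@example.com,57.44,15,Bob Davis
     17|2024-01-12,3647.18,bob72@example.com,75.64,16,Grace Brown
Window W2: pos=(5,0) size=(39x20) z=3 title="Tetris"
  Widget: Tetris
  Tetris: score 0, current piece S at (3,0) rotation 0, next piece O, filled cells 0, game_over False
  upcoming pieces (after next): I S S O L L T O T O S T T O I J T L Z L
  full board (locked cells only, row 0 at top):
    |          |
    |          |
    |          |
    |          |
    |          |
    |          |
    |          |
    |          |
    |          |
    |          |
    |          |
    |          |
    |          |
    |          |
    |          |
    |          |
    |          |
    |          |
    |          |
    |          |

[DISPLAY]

────────────────┨                     
                ┃                     
                ┃                     
                ┃━━━┓                 
                ┃   ┃                 
                ┃───┨                 
                ┃  0┃                 
                ┃   ┃                 
                ┃   ┃                 
                ┃   ┃                 
                ┃   ┃                 
                ┃   ┃                 
                ┃   ┃                 
                ┃   ┃                 
                ┃   ┃                 
                ┃   ┃                 
                ┃   ┃                 
━━━━━━━━━━━━━━━━┛━━━┛                 


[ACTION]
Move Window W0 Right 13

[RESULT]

────────────────┨                     
                ┃                     
                ┃                     
                ┃━━━━━━━━━━━━━━━━┓    
                ┃                ┃    
                ┃────────────────┨    
                ┃               0┃    
                ┃───┐            ┃    
                ┃ ÷ │            ┃    
                ┃───┤            ┃    
                ┃ × │            ┃    
                ┃───┤            ┃    
                ┃ - │            ┃    
                ┃───┤            ┃    
                ┃ + │            ┃    
                ┃───┤            ┃    
                ┃ M+│            ┃    
━━━━━━━━━━━━━━━━┛━━━━━━━━━━━━━━━━┛    


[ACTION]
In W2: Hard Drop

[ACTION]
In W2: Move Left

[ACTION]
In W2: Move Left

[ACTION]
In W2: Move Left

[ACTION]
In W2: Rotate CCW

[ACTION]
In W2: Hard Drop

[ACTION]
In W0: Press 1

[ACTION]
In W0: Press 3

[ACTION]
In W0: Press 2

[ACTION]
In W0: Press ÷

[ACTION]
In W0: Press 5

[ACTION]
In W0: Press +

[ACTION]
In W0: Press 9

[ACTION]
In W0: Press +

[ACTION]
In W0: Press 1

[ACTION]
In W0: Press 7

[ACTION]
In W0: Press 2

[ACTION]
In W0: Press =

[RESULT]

────────────────┨                     
                ┃                     
                ┃                     
                ┃━━━━━━━━━━━━━━━━┓    
                ┃                ┃    
                ┃────────────────┨    
                ┃           207.4┃    
                ┃───┐            ┃    
                ┃ ÷ │            ┃    
                ┃───┤            ┃    
                ┃ × │            ┃    
                ┃───┤            ┃    
                ┃ - │            ┃    
                ┃───┤            ┃    
                ┃ + │            ┃    
                ┃───┤            ┃    
                ┃ M+│            ┃    
━━━━━━━━━━━━━━━━┛━━━━━━━━━━━━━━━━┛    


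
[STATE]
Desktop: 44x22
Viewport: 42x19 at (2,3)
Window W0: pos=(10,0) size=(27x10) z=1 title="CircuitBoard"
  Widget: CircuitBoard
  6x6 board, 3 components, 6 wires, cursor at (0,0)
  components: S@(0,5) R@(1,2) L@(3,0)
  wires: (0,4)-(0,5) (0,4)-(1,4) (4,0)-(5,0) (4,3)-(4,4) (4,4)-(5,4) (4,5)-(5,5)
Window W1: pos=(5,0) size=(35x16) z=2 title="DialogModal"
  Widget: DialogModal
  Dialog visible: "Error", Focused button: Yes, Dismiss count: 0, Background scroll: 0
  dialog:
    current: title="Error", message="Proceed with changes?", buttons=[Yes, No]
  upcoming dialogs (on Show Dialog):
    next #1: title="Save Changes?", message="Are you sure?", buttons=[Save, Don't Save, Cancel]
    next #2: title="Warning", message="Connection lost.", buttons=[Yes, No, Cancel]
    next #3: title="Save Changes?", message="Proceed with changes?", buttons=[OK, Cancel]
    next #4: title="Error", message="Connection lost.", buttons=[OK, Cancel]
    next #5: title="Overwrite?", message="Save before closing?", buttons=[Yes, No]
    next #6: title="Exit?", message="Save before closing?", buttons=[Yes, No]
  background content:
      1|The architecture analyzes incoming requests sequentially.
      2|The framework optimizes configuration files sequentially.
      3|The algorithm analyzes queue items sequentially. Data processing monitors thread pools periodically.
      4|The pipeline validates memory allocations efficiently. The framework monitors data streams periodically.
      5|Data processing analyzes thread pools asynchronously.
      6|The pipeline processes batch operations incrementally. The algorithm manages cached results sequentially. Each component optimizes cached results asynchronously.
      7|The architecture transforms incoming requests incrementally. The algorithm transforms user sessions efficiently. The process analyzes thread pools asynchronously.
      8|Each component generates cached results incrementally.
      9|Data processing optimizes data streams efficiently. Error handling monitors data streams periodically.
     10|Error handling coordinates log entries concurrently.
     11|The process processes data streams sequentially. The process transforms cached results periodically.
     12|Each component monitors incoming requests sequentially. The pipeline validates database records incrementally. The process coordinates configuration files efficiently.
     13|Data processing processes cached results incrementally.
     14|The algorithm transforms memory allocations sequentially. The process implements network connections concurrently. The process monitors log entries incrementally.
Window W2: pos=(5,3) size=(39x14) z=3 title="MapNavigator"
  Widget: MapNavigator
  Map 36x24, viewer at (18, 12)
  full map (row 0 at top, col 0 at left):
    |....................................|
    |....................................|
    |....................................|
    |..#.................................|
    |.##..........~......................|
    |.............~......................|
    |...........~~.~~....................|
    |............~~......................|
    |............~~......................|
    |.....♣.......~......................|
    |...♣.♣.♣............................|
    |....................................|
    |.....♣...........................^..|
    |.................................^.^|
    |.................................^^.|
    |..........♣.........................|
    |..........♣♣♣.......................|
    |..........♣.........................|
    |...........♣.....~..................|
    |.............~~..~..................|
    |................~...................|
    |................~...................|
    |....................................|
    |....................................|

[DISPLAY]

   ┏━━━━━━━━━━━━━━━━━━━━━━━━━━━━━━━━━━━━━┓
   ┃ MapNavigator                        ┃
   ┠─────────────────────────────────────┨
   ┃............~~...................... ┃
   ┃............~~...................... ┃
   ┃.....♣.......~...................... ┃
   ┃...♣.♣.♣............................ ┃
   ┃.................................... ┃
   ┃.....♣............@..............^.. ┃
   ┃.................................^.^ ┃
   ┃.................................^^. ┃
   ┃..........♣......................... ┃
   ┃..........♣♣♣....................... ┃
   ┗━━━━━━━━━━━━━━━━━━━━━━━━━━━━━━━━━━━━━┛
                                          
                                          
                                          
                                          
                                          


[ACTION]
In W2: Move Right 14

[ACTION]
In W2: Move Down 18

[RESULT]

   ┏━━━━━━━━━━━━━━━━━━━━━━━━━━━━━━━━━━━━━┓
   ┃ MapNavigator                        ┃
   ┠─────────────────────────────────────┨
   ┃...~..................               ┃
   ┃~..~..................               ┃
   ┃..~...................               ┃
   ┃..~...................               ┃
   ┃......................               ┃
   ┃..................@...               ┃
   ┃                                     ┃
   ┃                                     ┃
   ┃                                     ┃
   ┃                                     ┃
   ┗━━━━━━━━━━━━━━━━━━━━━━━━━━━━━━━━━━━━━┛
                                          
                                          
                                          
                                          
                                          


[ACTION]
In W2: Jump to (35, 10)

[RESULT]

   ┏━━━━━━━━━━━━━━━━━━━━━━━━━━━━━━━━━━━━━┓
   ┃ MapNavigator                        ┃
   ┠─────────────────────────────────────┨
   ┃...................                  ┃
   ┃...................                  ┃
   ┃...................                  ┃
   ┃...................                  ┃
   ┃...................                  ┃
   ┃..................@                  ┃
   ┃...................                  ┃
   ┃................^..                  ┃
   ┃................^.^                  ┃
   ┃................^^.                  ┃
   ┗━━━━━━━━━━━━━━━━━━━━━━━━━━━━━━━━━━━━━┛
                                          
                                          
                                          
                                          
                                          


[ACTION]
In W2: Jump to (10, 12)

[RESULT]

   ┏━━━━━━━━━━━━━━━━━━━━━━━━━━━━━━━━━━━━━┓
   ┃ MapNavigator                        ┃
   ┠─────────────────────────────────────┨
   ┃        ............~~...............┃
   ┃        ............~~...............┃
   ┃        .....♣.......~...............┃
   ┃        ...♣.♣.♣.....................┃
   ┃        .............................┃
   ┃        .....♣....@..................┃
   ┃        .............................┃
   ┃        .............................┃
   ┃        ..........♣..................┃
   ┃        ..........♣♣♣................┃
   ┗━━━━━━━━━━━━━━━━━━━━━━━━━━━━━━━━━━━━━┛
                                          
                                          
                                          
                                          
                                          


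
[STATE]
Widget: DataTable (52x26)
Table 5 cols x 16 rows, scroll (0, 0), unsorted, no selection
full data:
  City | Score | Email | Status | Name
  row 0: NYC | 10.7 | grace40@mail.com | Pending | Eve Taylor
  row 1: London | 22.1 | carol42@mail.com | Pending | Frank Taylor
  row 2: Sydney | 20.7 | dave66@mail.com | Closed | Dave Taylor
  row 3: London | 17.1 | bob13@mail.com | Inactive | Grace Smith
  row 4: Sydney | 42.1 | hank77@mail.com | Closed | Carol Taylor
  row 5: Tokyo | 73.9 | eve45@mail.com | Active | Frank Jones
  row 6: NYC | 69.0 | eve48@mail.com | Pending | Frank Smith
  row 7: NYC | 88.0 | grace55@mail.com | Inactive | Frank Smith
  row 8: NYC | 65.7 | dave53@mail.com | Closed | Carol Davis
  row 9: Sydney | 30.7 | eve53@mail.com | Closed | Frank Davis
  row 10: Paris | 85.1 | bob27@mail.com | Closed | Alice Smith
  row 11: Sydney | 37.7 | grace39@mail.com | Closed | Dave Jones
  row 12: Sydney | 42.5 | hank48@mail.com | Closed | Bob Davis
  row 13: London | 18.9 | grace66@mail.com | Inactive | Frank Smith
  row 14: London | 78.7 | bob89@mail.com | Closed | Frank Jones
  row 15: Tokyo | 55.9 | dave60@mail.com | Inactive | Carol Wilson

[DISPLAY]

City  │Score│Email           │Status  │Name         
──────┼─────┼────────────────┼────────┼──────────── 
NYC   │10.7 │grace40@mail.com│Pending │Eve Taylor   
London│22.1 │carol42@mail.com│Pending │Frank Taylor 
Sydney│20.7 │dave66@mail.com │Closed  │Dave Taylor  
London│17.1 │bob13@mail.com  │Inactive│Grace Smith  
Sydney│42.1 │hank77@mail.com │Closed  │Carol Taylor 
Tokyo │73.9 │eve45@mail.com  │Active  │Frank Jones  
NYC   │69.0 │eve48@mail.com  │Pending │Frank Smith  
NYC   │88.0 │grace55@mail.com│Inactive│Frank Smith  
NYC   │65.7 │dave53@mail.com │Closed  │Carol Davis  
Sydney│30.7 │eve53@mail.com  │Closed  │Frank Davis  
Paris │85.1 │bob27@mail.com  │Closed  │Alice Smith  
Sydney│37.7 │grace39@mail.com│Closed  │Dave Jones   
Sydney│42.5 │hank48@mail.com │Closed  │Bob Davis    
London│18.9 │grace66@mail.com│Inactive│Frank Smith  
London│78.7 │bob89@mail.com  │Closed  │Frank Jones  
Tokyo │55.9 │dave60@mail.com │Inactive│Carol Wilson 
                                                    
                                                    
                                                    
                                                    
                                                    
                                                    
                                                    
                                                    


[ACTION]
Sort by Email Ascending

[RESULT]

City  │Score│Email          ▲│Status  │Name         
──────┼─────┼────────────────┼────────┼──────────── 
London│17.1 │bob13@mail.com  │Inactive│Grace Smith  
Paris │85.1 │bob27@mail.com  │Closed  │Alice Smith  
London│78.7 │bob89@mail.com  │Closed  │Frank Jones  
London│22.1 │carol42@mail.com│Pending │Frank Taylor 
NYC   │65.7 │dave53@mail.com │Closed  │Carol Davis  
Tokyo │55.9 │dave60@mail.com │Inactive│Carol Wilson 
Sydney│20.7 │dave66@mail.com │Closed  │Dave Taylor  
Tokyo │73.9 │eve45@mail.com  │Active  │Frank Jones  
NYC   │69.0 │eve48@mail.com  │Pending │Frank Smith  
Sydney│30.7 │eve53@mail.com  │Closed  │Frank Davis  
Sydney│37.7 │grace39@mail.com│Closed  │Dave Jones   
NYC   │10.7 │grace40@mail.com│Pending │Eve Taylor   
NYC   │88.0 │grace55@mail.com│Inactive│Frank Smith  
London│18.9 │grace66@mail.com│Inactive│Frank Smith  
Sydney│42.5 │hank48@mail.com │Closed  │Bob Davis    
Sydney│42.1 │hank77@mail.com │Closed  │Carol Taylor 
                                                    
                                                    
                                                    
                                                    
                                                    
                                                    
                                                    
                                                    


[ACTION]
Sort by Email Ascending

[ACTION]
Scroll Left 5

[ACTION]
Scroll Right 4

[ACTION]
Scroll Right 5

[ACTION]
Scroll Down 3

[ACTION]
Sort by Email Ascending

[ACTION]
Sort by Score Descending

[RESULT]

City  │Scor▼│Email           │Status  │Name         
──────┼─────┼────────────────┼────────┼──────────── 
NYC   │88.0 │grace55@mail.com│Inactive│Frank Smith  
Paris │85.1 │bob27@mail.com  │Closed  │Alice Smith  
London│78.7 │bob89@mail.com  │Closed  │Frank Jones  
Tokyo │73.9 │eve45@mail.com  │Active  │Frank Jones  
NYC   │69.0 │eve48@mail.com  │Pending │Frank Smith  
NYC   │65.7 │dave53@mail.com │Closed  │Carol Davis  
Tokyo │55.9 │dave60@mail.com │Inactive│Carol Wilson 
Sydney│42.5 │hank48@mail.com │Closed  │Bob Davis    
Sydney│42.1 │hank77@mail.com │Closed  │Carol Taylor 
Sydney│37.7 │grace39@mail.com│Closed  │Dave Jones   
Sydney│30.7 │eve53@mail.com  │Closed  │Frank Davis  
London│22.1 │carol42@mail.com│Pending │Frank Taylor 
Sydney│20.7 │dave66@mail.com │Closed  │Dave Taylor  
London│18.9 │grace66@mail.com│Inactive│Frank Smith  
London│17.1 │bob13@mail.com  │Inactive│Grace Smith  
NYC   │10.7 │grace40@mail.com│Pending │Eve Taylor   
                                                    
                                                    
                                                    
                                                    
                                                    
                                                    
                                                    
                                                    


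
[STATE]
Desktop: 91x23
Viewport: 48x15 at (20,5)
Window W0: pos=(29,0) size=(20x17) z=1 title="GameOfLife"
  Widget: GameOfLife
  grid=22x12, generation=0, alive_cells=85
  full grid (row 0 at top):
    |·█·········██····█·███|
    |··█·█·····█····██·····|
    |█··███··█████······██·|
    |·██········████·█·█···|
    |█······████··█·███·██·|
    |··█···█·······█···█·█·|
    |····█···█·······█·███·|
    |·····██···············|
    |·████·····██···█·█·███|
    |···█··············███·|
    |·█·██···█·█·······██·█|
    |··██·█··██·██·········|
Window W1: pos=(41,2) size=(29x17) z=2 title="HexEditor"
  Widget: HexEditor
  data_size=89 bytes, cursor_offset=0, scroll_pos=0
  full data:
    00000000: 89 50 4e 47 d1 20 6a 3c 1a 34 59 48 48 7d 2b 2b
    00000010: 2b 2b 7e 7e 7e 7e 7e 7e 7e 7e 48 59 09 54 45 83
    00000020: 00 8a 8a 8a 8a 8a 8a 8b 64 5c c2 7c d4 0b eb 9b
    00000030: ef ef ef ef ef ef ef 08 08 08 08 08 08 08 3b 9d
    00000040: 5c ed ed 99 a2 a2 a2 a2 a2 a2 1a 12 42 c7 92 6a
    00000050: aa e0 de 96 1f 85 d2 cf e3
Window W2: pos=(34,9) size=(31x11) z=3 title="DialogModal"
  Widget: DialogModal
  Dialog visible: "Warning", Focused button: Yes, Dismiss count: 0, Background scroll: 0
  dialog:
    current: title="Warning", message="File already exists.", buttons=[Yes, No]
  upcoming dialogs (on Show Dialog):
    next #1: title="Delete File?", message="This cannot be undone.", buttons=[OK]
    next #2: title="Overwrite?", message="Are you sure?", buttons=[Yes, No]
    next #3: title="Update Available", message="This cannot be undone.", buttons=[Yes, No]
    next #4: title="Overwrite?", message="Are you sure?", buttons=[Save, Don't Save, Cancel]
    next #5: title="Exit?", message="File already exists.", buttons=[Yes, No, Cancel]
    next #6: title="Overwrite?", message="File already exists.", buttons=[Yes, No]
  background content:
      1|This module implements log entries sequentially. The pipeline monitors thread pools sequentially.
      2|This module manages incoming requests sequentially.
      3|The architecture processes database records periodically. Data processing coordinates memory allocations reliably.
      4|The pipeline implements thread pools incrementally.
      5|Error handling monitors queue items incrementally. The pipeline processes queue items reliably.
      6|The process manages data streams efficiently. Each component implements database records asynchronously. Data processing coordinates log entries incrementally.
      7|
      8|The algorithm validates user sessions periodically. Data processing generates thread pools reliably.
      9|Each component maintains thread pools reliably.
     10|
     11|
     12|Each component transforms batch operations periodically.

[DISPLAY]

         ┃█·█·····█··┃00000000  89 50 4e 47 d1 2
         ┃·███··█████┃00000010  2b 2b 7e 7e 7e 7
         ┃█········██┃00000020  00 8a 8a 8a 8a 8
         ┃·····████··┃00000030  ef ef ef ef ef e
         ┃█···┏━━━━━━━━━━━━━━━━━━━━━━━━━━━━━┓2 a
         ┃··█·┃ DialogModal                 ┃f 8
         ┃···█┠─────────────────────────────┨   
         ┃███·┃This module implements log en┃   
         ┃·█··┃Th┌──────────────────────┐ng ┃   
         ┃·██·┃Th│       Warning        │ da┃   
         ┃██·█┃Th│ File already exists. │rea┃   
         ┗━━━━┃Er│      [Yes]  No       │eue┃   
              ┃Th└──────────────────────┘tre┃   
              ┃                             ┃━━━
              ┗━━━━━━━━━━━━━━━━━━━━━━━━━━━━━┛   


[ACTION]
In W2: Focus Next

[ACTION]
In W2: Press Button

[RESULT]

         ┃█·█·····█··┃00000000  89 50 4e 47 d1 2
         ┃·███··█████┃00000010  2b 2b 7e 7e 7e 7
         ┃█········██┃00000020  00 8a 8a 8a 8a 8
         ┃·····████··┃00000030  ef ef ef ef ef e
         ┃█···┏━━━━━━━━━━━━━━━━━━━━━━━━━━━━━┓2 a
         ┃··█·┃ DialogModal                 ┃f 8
         ┃···█┠─────────────────────────────┨   
         ┃███·┃This module implements log en┃   
         ┃·█··┃This module manages incoming ┃   
         ┃·██·┃The architecture processes da┃   
         ┃██·█┃The pipeline implements threa┃   
         ┗━━━━┃Error handling monitors queue┃   
              ┃The process manages data stre┃   
              ┃                             ┃━━━
              ┗━━━━━━━━━━━━━━━━━━━━━━━━━━━━━┛   


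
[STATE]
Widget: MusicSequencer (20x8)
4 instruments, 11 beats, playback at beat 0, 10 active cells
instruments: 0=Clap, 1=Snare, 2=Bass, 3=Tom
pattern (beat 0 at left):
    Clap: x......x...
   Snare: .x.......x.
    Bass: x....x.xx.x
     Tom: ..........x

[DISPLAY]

      ▼1234567890   
  Clap█······█···   
 Snare·█·······█·   
  Bass█····█·██·█   
   Tom··········█   
                    
                    
                    


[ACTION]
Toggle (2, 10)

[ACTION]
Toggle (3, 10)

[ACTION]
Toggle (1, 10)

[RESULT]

      ▼1234567890   
  Clap█······█···   
 Snare·█·······██   
  Bass█····█·██··   
   Tom···········   
                    
                    
                    


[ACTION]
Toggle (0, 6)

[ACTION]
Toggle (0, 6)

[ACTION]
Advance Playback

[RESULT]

      0▼234567890   
  Clap█······█···   
 Snare·█·······██   
  Bass█····█·██··   
   Tom···········   
                    
                    
                    


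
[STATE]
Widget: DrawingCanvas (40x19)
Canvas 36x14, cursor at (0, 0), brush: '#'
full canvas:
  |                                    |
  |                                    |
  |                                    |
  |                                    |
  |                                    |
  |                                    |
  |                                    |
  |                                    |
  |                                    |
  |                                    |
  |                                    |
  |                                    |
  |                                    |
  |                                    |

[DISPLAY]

+                                       
                                        
                                        
                                        
                                        
                                        
                                        
                                        
                                        
                                        
                                        
                                        
                                        
                                        
                                        
                                        
                                        
                                        
                                        


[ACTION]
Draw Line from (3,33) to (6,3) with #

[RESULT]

+                                       
                                        
                                        
                            ######      
                  ##########            
        ##########                      
   #####                                
                                        
                                        
                                        
                                        
                                        
                                        
                                        
                                        
                                        
                                        
                                        
                                        


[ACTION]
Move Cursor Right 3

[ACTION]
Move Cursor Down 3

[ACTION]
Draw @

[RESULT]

                                        
                                        
                                        
   @                        ######      
                  ##########            
        ##########                      
   #####                                
                                        
                                        
                                        
                                        
                                        
                                        
                                        
                                        
                                        
                                        
                                        
                                        


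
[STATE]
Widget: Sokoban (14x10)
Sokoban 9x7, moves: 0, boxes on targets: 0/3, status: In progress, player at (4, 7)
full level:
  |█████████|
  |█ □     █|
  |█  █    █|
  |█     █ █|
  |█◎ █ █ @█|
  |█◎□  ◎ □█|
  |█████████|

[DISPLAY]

█████████     
█ □     █     
█  █    █     
█     █ █     
█◎ █ █ @█     
█◎□  ◎ □█     
█████████     
Moves: 0  0/3 
              
              


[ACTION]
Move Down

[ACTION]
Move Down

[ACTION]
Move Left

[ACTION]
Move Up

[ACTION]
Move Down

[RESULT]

█████████     
█ □     █     
█  █    █     
█     █ █     
█◎ █ █  █     
█◎□  ◎@□█     
█████████     
Moves: 2  0/3 
              
              


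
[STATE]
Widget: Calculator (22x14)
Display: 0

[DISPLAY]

                     0
┌───┬───┬───┬───┐     
│ 7 │ 8 │ 9 │ ÷ │     
├───┼───┼───┼───┤     
│ 4 │ 5 │ 6 │ × │     
├───┼───┼───┼───┤     
│ 1 │ 2 │ 3 │ - │     
├───┼───┼───┼───┤     
│ 0 │ . │ = │ + │     
├───┼───┼───┼───┤     
│ C │ MC│ MR│ M+│     
└───┴───┴───┴───┘     
                      
                      


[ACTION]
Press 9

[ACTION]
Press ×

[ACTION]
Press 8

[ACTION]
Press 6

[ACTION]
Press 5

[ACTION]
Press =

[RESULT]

                  7785
┌───┬───┬───┬───┐     
│ 7 │ 8 │ 9 │ ÷ │     
├───┼───┼───┼───┤     
│ 4 │ 5 │ 6 │ × │     
├───┼───┼───┼───┤     
│ 1 │ 2 │ 3 │ - │     
├───┼───┼───┼───┤     
│ 0 │ . │ = │ + │     
├───┼───┼───┼───┤     
│ C │ MC│ MR│ M+│     
└───┴───┴───┴───┘     
                      
                      


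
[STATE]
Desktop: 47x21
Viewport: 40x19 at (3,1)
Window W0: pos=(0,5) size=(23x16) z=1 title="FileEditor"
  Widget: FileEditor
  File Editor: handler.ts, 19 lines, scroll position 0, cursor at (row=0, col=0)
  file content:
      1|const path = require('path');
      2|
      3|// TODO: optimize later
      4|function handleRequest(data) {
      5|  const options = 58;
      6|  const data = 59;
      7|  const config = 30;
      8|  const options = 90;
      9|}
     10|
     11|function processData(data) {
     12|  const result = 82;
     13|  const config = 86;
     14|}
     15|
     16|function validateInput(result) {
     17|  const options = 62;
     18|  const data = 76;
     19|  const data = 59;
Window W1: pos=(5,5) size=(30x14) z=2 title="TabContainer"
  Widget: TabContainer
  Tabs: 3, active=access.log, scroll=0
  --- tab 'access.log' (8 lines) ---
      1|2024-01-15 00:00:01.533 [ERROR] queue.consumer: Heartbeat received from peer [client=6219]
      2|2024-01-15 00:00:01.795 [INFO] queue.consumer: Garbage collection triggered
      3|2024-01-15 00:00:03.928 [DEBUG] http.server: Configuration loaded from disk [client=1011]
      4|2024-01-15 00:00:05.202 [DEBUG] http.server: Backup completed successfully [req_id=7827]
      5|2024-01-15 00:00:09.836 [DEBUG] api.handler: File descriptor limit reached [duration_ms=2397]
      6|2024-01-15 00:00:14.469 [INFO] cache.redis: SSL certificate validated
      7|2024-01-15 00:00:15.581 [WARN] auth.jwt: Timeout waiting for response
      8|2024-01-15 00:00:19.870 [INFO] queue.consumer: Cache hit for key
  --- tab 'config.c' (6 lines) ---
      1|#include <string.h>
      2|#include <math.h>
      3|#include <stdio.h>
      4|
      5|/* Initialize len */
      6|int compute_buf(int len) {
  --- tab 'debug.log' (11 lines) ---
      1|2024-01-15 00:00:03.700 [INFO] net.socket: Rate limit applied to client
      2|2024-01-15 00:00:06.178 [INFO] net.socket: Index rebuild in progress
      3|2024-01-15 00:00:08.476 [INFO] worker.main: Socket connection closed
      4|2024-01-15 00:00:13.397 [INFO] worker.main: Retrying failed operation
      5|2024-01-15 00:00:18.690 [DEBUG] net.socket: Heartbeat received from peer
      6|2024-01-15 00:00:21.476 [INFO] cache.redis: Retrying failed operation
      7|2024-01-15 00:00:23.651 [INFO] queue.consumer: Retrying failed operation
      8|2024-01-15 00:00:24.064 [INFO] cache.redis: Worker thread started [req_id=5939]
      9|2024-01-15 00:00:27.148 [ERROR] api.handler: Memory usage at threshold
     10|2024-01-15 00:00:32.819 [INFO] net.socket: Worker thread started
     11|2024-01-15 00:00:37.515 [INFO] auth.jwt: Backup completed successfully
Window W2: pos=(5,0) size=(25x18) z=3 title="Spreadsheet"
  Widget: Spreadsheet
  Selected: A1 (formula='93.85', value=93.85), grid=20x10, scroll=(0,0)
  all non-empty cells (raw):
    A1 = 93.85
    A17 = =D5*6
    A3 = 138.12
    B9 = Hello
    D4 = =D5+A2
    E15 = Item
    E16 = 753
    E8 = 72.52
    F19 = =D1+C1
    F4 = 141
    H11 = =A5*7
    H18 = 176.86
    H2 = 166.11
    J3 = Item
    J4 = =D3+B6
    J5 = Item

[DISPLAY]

  ┃ Spreadsheet           ┃             
  ┠───────────────────────┨             
  ┃A1: 93.85              ┃             
  ┃       A       B       ┃             
━━┃-----------------------┃━━━━┓        
il┃  1  [93.85]       0   ┃    ┃        
──┃  2        0       0   ┃────┨        
ns┃  3   138.12       0   ┃ deb┃        
  ┃  4        0       0   ┃────┃        
 T┃  5        0       0   ┃[ERR┃        
nc┃  6        0       0   ┃[INF┃        
co┃  7        0       0   ┃[DEB┃        
co┃  8        0       0   ┃[DEB┃        
co┃  9        0Hello      ┃[DEB┃        
co┃ 10        0       0   ┃[INF┃        
  ┃ 11        0       0   ┃[WAR┃        
  ┗━━━━━━━━━━━━━━━━━━━━━━━┛[INF┃        
nc┗━━━━━━━━━━━━━━━━━━━━━━━━━━━━┛        
const result = 82;▼┃                    


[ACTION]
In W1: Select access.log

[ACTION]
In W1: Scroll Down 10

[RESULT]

  ┃ Spreadsheet           ┃             
  ┠───────────────────────┨             
  ┃A1: 93.85              ┃             
  ┃       A       B       ┃             
━━┃-----------------------┃━━━━┓        
il┃  1  [93.85]       0   ┃    ┃        
──┃  2        0       0   ┃────┨        
ns┃  3   138.12       0   ┃ deb┃        
  ┃  4        0       0   ┃────┃        
 T┃  5        0       0   ┃[INF┃        
nc┃  6        0       0   ┃    ┃        
co┃  7        0       0   ┃    ┃        
co┃  8        0       0   ┃    ┃        
co┃  9        0Hello      ┃    ┃        
co┃ 10        0       0   ┃    ┃        
  ┃ 11        0       0   ┃    ┃        
  ┗━━━━━━━━━━━━━━━━━━━━━━━┛    ┃        
nc┗━━━━━━━━━━━━━━━━━━━━━━━━━━━━┛        
const result = 82;▼┃                    


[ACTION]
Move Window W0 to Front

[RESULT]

  ┃ Spreadsheet           ┃             
  ┠───────────────────────┨             
  ┃A1: 93.85              ┃             
  ┃       A       B       ┃             
━━━━━━━━━━━━━━━━━━━┓------┃━━━━┓        
ileEditor          ┃  0   ┃    ┃        
───────────────────┨  0   ┃────┨        
nst path = require▲┃  0   ┃ deb┃        
                  █┃  0   ┃────┃        
 TODO: optimize la░┃  0   ┃[INF┃        
nction handleReque░┃  0   ┃    ┃        
const options = 58░┃  0   ┃    ┃        
const data = 59;  ░┃  0   ┃    ┃        
const config = 30;░┃      ┃    ┃        
const options = 90░┃  0   ┃    ┃        
                  ░┃  0   ┃    ┃        
                  ░┃━━━━━━┛    ┃        
nction processData░┃━━━━━━━━━━━┛        
const result = 82;▼┃                    


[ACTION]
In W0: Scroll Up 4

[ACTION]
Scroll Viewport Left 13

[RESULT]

     ┃ Spreadsheet           ┃          
     ┠───────────────────────┨          
     ┃A1: 93.85              ┃          
     ┃       A       B       ┃          
┏━━━━━━━━━━━━━━━━━━━━━┓------┃━━━━┓     
┃ FileEditor          ┃  0   ┃    ┃     
┠─────────────────────┨  0   ┃────┨     
┃█onst path = require▲┃  0   ┃ deb┃     
┃                    █┃  0   ┃────┃     
┃// TODO: optimize la░┃  0   ┃[INF┃     
┃function handleReque░┃  0   ┃    ┃     
┃  const options = 58░┃  0   ┃    ┃     
┃  const data = 59;  ░┃  0   ┃    ┃     
┃  const config = 30;░┃      ┃    ┃     
┃  const options = 90░┃  0   ┃    ┃     
┃}                   ░┃  0   ┃    ┃     
┃                    ░┃━━━━━━┛    ┃     
┃function processData░┃━━━━━━━━━━━┛     
┃  const result = 82;▼┃                 
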